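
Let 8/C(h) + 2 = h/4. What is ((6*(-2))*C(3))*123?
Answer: 47232/5 ≈ 9446.4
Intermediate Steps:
C(h) = 8/(-2 + h/4)
((6*(-2))*C(3))*123 = ((6*(-2))*(32/(-8 + 3)))*123 = -384/(-5)*123 = -384*(-1)/5*123 = -12*(-32/5)*123 = (384/5)*123 = 47232/5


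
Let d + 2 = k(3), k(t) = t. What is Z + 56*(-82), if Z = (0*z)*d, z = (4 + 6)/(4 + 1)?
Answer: -4592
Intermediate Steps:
d = 1 (d = -2 + 3 = 1)
z = 2 (z = 10/5 = 10*(⅕) = 2)
Z = 0 (Z = (0*2)*1 = 0*1 = 0)
Z + 56*(-82) = 0 + 56*(-82) = 0 - 4592 = -4592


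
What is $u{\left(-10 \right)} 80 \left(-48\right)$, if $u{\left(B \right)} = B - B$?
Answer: $0$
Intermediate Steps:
$u{\left(B \right)} = 0$
$u{\left(-10 \right)} 80 \left(-48\right) = 0 \cdot 80 \left(-48\right) = 0 \left(-48\right) = 0$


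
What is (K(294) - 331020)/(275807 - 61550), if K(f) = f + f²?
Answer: -81430/71419 ≈ -1.1402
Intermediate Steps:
(K(294) - 331020)/(275807 - 61550) = (294*(1 + 294) - 331020)/(275807 - 61550) = (294*295 - 331020)/214257 = (86730 - 331020)*(1/214257) = -244290*1/214257 = -81430/71419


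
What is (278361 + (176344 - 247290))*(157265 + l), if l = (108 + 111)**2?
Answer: 42566950790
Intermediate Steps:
l = 47961 (l = 219**2 = 47961)
(278361 + (176344 - 247290))*(157265 + l) = (278361 + (176344 - 247290))*(157265 + 47961) = (278361 - 70946)*205226 = 207415*205226 = 42566950790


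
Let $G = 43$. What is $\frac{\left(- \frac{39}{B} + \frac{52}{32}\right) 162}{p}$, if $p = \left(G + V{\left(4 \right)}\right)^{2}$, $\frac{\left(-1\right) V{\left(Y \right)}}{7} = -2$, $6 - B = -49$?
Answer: $\frac{3627}{79420} \approx 0.045669$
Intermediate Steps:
$B = 55$ ($B = 6 - -49 = 6 + 49 = 55$)
$V{\left(Y \right)} = 14$ ($V{\left(Y \right)} = \left(-7\right) \left(-2\right) = 14$)
$p = 3249$ ($p = \left(43 + 14\right)^{2} = 57^{2} = 3249$)
$\frac{\left(- \frac{39}{B} + \frac{52}{32}\right) 162}{p} = \frac{\left(- \frac{39}{55} + \frac{52}{32}\right) 162}{3249} = \left(\left(-39\right) \frac{1}{55} + 52 \cdot \frac{1}{32}\right) 162 \cdot \frac{1}{3249} = \left(- \frac{39}{55} + \frac{13}{8}\right) 162 \cdot \frac{1}{3249} = \frac{403}{440} \cdot 162 \cdot \frac{1}{3249} = \frac{32643}{220} \cdot \frac{1}{3249} = \frac{3627}{79420}$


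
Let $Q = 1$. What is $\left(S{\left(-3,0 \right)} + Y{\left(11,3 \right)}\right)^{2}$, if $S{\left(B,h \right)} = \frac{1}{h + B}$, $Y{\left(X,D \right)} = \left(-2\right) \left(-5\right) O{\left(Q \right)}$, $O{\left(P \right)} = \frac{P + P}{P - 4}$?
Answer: $49$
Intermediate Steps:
$O{\left(P \right)} = \frac{2 P}{-4 + P}$
$Y{\left(X,D \right)} = - \frac{20}{3}$ ($Y{\left(X,D \right)} = \left(-2\right) \left(-5\right) 2 \cdot 1 \frac{1}{-4 + 1} = 10 \cdot 2 \cdot 1 \frac{1}{-3} = 10 \cdot 2 \cdot 1 \left(- \frac{1}{3}\right) = 10 \left(- \frac{2}{3}\right) = - \frac{20}{3}$)
$S{\left(B,h \right)} = \frac{1}{B + h}$
$\left(S{\left(-3,0 \right)} + Y{\left(11,3 \right)}\right)^{2} = \left(\frac{1}{-3 + 0} - \frac{20}{3}\right)^{2} = \left(\frac{1}{-3} - \frac{20}{3}\right)^{2} = \left(- \frac{1}{3} - \frac{20}{3}\right)^{2} = \left(-7\right)^{2} = 49$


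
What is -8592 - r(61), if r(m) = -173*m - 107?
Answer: 2068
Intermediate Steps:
r(m) = -107 - 173*m
-8592 - r(61) = -8592 - (-107 - 173*61) = -8592 - (-107 - 10553) = -8592 - 1*(-10660) = -8592 + 10660 = 2068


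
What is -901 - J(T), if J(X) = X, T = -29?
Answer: -872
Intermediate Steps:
-901 - J(T) = -901 - 1*(-29) = -901 + 29 = -872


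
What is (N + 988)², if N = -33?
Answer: 912025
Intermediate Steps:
(N + 988)² = (-33 + 988)² = 955² = 912025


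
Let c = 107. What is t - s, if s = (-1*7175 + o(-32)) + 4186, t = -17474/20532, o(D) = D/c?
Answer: 3282696571/1098462 ≈ 2988.4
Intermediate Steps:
o(D) = D/107
t = -8737/10266 (t = -17474*1/20532 = -8737/10266 ≈ -0.85106)
s = -319855/107 (s = (-1*7175 + (1/107)*(-32)) + 4186 = (-7175 - 32/107) + 4186 = -767757/107 + 4186 = -319855/107 ≈ -2989.3)
t - s = -8737/10266 - 1*(-319855/107) = -8737/10266 + 319855/107 = 3282696571/1098462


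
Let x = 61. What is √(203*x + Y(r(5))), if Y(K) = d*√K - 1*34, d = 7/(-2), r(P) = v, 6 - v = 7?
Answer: √(49396 - 14*I)/2 ≈ 111.13 - 0.015748*I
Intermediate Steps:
v = -1 (v = 6 - 1*7 = 6 - 7 = -1)
r(P) = -1
d = -7/2 (d = -½*7 = -7/2 ≈ -3.5000)
Y(K) = -34 - 7*√K/2 (Y(K) = -7*√K/2 - 1*34 = -7*√K/2 - 34 = -34 - 7*√K/2)
√(203*x + Y(r(5))) = √(203*61 + (-34 - 7*I/2)) = √(12383 + (-34 - 7*I/2)) = √(12349 - 7*I/2)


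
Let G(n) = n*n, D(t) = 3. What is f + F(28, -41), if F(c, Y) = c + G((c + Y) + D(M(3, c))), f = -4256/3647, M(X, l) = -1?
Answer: 66080/521 ≈ 126.83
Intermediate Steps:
f = -608/521 (f = -4256*1/3647 = -608/521 ≈ -1.1670)
G(n) = n**2
F(c, Y) = c + (3 + Y + c)**2 (F(c, Y) = c + ((c + Y) + 3)**2 = c + ((Y + c) + 3)**2 = c + (3 + Y + c)**2)
f + F(28, -41) = -608/521 + (28 + (3 - 41 + 28)**2) = -608/521 + (28 + (-10)**2) = -608/521 + (28 + 100) = -608/521 + 128 = 66080/521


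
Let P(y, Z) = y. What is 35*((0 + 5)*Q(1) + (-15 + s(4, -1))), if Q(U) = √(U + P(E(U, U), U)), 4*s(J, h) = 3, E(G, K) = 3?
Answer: -595/4 ≈ -148.75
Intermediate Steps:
s(J, h) = ¾ (s(J, h) = (¼)*3 = ¾)
Q(U) = √(3 + U) (Q(U) = √(U + 3) = √(3 + U))
35*((0 + 5)*Q(1) + (-15 + s(4, -1))) = 35*((0 + 5)*√(3 + 1) + (-15 + ¾)) = 35*(5*√4 - 57/4) = 35*(5*2 - 57/4) = 35*(10 - 57/4) = 35*(-17/4) = -595/4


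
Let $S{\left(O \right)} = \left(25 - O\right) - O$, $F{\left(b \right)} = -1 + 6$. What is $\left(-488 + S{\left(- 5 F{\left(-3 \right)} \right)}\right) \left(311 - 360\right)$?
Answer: $20237$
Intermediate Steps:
$F{\left(b \right)} = 5$
$S{\left(O \right)} = 25 - 2 O$
$\left(-488 + S{\left(- 5 F{\left(-3 \right)} \right)}\right) \left(311 - 360\right) = \left(-488 - \left(-25 + 2 \left(\left(-5\right) 5\right)\right)\right) \left(311 - 360\right) = \left(-488 + \left(25 - -50\right)\right) \left(311 - 360\right) = \left(-488 + \left(25 + 50\right)\right) \left(-49\right) = \left(-488 + 75\right) \left(-49\right) = \left(-413\right) \left(-49\right) = 20237$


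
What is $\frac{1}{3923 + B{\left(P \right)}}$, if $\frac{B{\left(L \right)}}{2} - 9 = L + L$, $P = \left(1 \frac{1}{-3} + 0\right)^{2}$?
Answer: $\frac{9}{35473} \approx 0.00025371$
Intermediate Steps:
$P = \frac{1}{9}$ ($P = \left(1 \left(- \frac{1}{3}\right) + 0\right)^{2} = \left(- \frac{1}{3} + 0\right)^{2} = \left(- \frac{1}{3}\right)^{2} = \frac{1}{9} \approx 0.11111$)
$B{\left(L \right)} = 18 + 4 L$ ($B{\left(L \right)} = 18 + 2 \left(L + L\right) = 18 + 2 \cdot 2 L = 18 + 4 L$)
$\frac{1}{3923 + B{\left(P \right)}} = \frac{1}{3923 + \left(18 + 4 \cdot \frac{1}{9}\right)} = \frac{1}{3923 + \left(18 + \frac{4}{9}\right)} = \frac{1}{3923 + \frac{166}{9}} = \frac{1}{\frac{35473}{9}} = \frac{9}{35473}$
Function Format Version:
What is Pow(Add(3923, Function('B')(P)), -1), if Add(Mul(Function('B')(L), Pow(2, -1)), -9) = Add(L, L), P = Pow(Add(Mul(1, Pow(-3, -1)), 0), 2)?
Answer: Rational(9, 35473) ≈ 0.00025371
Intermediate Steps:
P = Rational(1, 9) (P = Pow(Add(Mul(1, Rational(-1, 3)), 0), 2) = Pow(Add(Rational(-1, 3), 0), 2) = Pow(Rational(-1, 3), 2) = Rational(1, 9) ≈ 0.11111)
Function('B')(L) = Add(18, Mul(4, L)) (Function('B')(L) = Add(18, Mul(2, Add(L, L))) = Add(18, Mul(2, Mul(2, L))) = Add(18, Mul(4, L)))
Pow(Add(3923, Function('B')(P)), -1) = Pow(Add(3923, Add(18, Mul(4, Rational(1, 9)))), -1) = Pow(Add(3923, Add(18, Rational(4, 9))), -1) = Pow(Add(3923, Rational(166, 9)), -1) = Pow(Rational(35473, 9), -1) = Rational(9, 35473)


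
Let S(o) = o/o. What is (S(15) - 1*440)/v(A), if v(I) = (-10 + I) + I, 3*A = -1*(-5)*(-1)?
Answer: 1317/40 ≈ 32.925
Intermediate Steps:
A = -5/3 (A = (-1*(-5)*(-1))/3 = (5*(-1))/3 = (⅓)*(-5) = -5/3 ≈ -1.6667)
S(o) = 1
v(I) = -10 + 2*I
(S(15) - 1*440)/v(A) = (1 - 1*440)/(-10 + 2*(-5/3)) = (1 - 440)/(-10 - 10/3) = -439/(-40/3) = -439*(-3/40) = 1317/40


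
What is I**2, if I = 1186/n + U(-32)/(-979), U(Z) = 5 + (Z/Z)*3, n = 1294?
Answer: 331051787641/401212028569 ≈ 0.82513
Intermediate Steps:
U(Z) = 8 (U(Z) = 5 + 1*3 = 5 + 3 = 8)
I = 575371/633413 (I = 1186/1294 + 8/(-979) = 1186*(1/1294) + 8*(-1/979) = 593/647 - 8/979 = 575371/633413 ≈ 0.90837)
I**2 = (575371/633413)**2 = 331051787641/401212028569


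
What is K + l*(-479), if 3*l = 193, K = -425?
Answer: -93722/3 ≈ -31241.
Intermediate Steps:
l = 193/3 (l = (⅓)*193 = 193/3 ≈ 64.333)
K + l*(-479) = -425 + (193/3)*(-479) = -425 - 92447/3 = -93722/3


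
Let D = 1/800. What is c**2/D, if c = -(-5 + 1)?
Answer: 12800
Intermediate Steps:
D = 1/800 ≈ 0.0012500
c = 4 (c = -1*(-4) = 4)
c**2/D = 4**2/(1/800) = 16*800 = 12800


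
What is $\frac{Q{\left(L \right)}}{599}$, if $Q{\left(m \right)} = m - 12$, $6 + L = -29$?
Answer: $- \frac{47}{599} \approx -0.078464$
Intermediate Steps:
$L = -35$ ($L = -6 - 29 = -35$)
$Q{\left(m \right)} = -12 + m$
$\frac{Q{\left(L \right)}}{599} = \frac{-12 - 35}{599} = \left(-47\right) \frac{1}{599} = - \frac{47}{599}$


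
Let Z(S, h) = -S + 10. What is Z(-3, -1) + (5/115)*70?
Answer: 369/23 ≈ 16.043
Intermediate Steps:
Z(S, h) = 10 - S
Z(-3, -1) + (5/115)*70 = (10 - 1*(-3)) + (5/115)*70 = (10 + 3) + (5*(1/115))*70 = 13 + (1/23)*70 = 13 + 70/23 = 369/23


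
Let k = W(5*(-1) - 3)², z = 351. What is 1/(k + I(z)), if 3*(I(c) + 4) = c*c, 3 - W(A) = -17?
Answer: 1/41463 ≈ 2.4118e-5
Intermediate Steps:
W(A) = 20 (W(A) = 3 - 1*(-17) = 3 + 17 = 20)
k = 400 (k = 20² = 400)
I(c) = -4 + c²/3 (I(c) = -4 + (c*c)/3 = -4 + c²/3)
1/(k + I(z)) = 1/(400 + (-4 + (⅓)*351²)) = 1/(400 + (-4 + (⅓)*123201)) = 1/(400 + (-4 + 41067)) = 1/(400 + 41063) = 1/41463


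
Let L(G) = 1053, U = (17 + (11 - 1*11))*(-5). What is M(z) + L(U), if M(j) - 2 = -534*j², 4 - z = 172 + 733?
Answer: -433500679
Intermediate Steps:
U = -85 (U = (17 + (11 - 11))*(-5) = (17 + 0)*(-5) = 17*(-5) = -85)
z = -901 (z = 4 - (172 + 733) = 4 - 1*905 = 4 - 905 = -901)
M(j) = 2 - 534*j²
M(z) + L(U) = (2 - 534*(-901)²) + 1053 = (2 - 534*811801) + 1053 = (2 - 433501734) + 1053 = -433501732 + 1053 = -433500679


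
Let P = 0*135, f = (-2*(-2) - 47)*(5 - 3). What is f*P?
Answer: 0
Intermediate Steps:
f = -86 (f = (4 - 47)*2 = -43*2 = -86)
P = 0
f*P = -86*0 = 0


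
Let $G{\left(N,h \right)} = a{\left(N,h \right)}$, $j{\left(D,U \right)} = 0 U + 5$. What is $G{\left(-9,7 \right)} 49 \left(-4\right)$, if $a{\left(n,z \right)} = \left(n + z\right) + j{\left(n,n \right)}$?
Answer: $-588$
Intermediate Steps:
$j{\left(D,U \right)} = 5$ ($j{\left(D,U \right)} = 0 + 5 = 5$)
$a{\left(n,z \right)} = 5 + n + z$ ($a{\left(n,z \right)} = \left(n + z\right) + 5 = 5 + n + z$)
$G{\left(N,h \right)} = 5 + N + h$
$G{\left(-9,7 \right)} 49 \left(-4\right) = \left(5 - 9 + 7\right) 49 \left(-4\right) = 3 \left(-196\right) = -588$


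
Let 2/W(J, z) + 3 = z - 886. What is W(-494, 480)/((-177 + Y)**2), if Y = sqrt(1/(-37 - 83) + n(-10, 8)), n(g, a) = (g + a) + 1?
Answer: -240*I/(3185292*sqrt(30) + 1537577831*I) ≈ -1.5607e-7 - 1.7709e-9*I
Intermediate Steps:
W(J, z) = 2/(-889 + z) (W(J, z) = 2/(-3 + (z - 886)) = 2/(-3 + (-886 + z)) = 2/(-889 + z))
n(g, a) = 1 + a + g (n(g, a) = (a + g) + 1 = 1 + a + g)
Y = 11*I*sqrt(30)/60 (Y = sqrt(1/(-37 - 83) + (1 + 8 - 10)) = sqrt(1/(-120) - 1) = sqrt(-1/120 - 1) = sqrt(-121/120) = 11*I*sqrt(30)/60 ≈ 1.0042*I)
W(-494, 480)/((-177 + Y)**2) = (2/(-889 + 480))/((-177 + 11*I*sqrt(30)/60)**2) = (2/(-409))/(-177 + 11*I*sqrt(30)/60)**2 = (2*(-1/409))/(-177 + 11*I*sqrt(30)/60)**2 = -2/(409*(-177 + 11*I*sqrt(30)/60)**2)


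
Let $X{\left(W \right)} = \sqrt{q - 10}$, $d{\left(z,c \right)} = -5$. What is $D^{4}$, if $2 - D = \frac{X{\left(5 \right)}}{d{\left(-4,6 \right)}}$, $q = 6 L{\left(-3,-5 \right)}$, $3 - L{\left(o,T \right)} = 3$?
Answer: $\frac{\left(10 + i \sqrt{10}\right)^{4}}{625} \approx 6.56 + 18.215 i$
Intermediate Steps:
$L{\left(o,T \right)} = 0$ ($L{\left(o,T \right)} = 3 - 3 = 0$)
$q = 0$ ($q = 6 \cdot 0 = 0$)
$X{\left(W \right)} = i \sqrt{10}$ ($X{\left(W \right)} = \sqrt{0 - 10} = \sqrt{-10} = i \sqrt{10}$)
$D = 2 + \frac{i \sqrt{10}}{5}$ ($D = 2 - \frac{i \sqrt{10}}{-5} = 2 - i \sqrt{10} \left(- \frac{1}{5}\right) = 2 - - \frac{i \sqrt{10}}{5} = 2 + \frac{i \sqrt{10}}{5} \approx 2.0 + 0.63246 i$)
$D^{4} = \left(2 + \frac{i \sqrt{10}}{5}\right)^{4}$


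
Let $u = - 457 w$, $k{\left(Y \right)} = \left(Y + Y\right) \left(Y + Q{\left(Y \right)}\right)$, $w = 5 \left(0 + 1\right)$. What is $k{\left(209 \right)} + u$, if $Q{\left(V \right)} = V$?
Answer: $172439$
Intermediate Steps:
$w = 5$ ($w = 5 \cdot 1 = 5$)
$k{\left(Y \right)} = 4 Y^{2}$ ($k{\left(Y \right)} = \left(Y + Y\right) \left(Y + Y\right) = 2 Y 2 Y = 4 Y^{2}$)
$u = -2285$ ($u = \left(-457\right) 5 = -2285$)
$k{\left(209 \right)} + u = 4 \cdot 209^{2} - 2285 = 4 \cdot 43681 - 2285 = 174724 - 2285 = 172439$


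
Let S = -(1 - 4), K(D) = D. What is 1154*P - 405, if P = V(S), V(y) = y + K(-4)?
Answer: -1559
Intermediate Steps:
S = 3 (S = -1*(-3) = 3)
V(y) = -4 + y (V(y) = y - 4 = -4 + y)
P = -1 (P = -4 + 3 = -1)
1154*P - 405 = 1154*(-1) - 405 = -1154 - 405 = -1559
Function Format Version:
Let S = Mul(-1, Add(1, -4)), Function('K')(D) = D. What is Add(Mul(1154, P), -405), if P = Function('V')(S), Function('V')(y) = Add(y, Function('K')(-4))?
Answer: -1559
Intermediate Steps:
S = 3 (S = Mul(-1, -3) = 3)
Function('V')(y) = Add(-4, y) (Function('V')(y) = Add(y, -4) = Add(-4, y))
P = -1 (P = Add(-4, 3) = -1)
Add(Mul(1154, P), -405) = Add(Mul(1154, -1), -405) = Add(-1154, -405) = -1559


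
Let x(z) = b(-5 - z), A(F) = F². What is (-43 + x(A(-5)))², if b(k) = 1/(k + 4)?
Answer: 1252161/676 ≈ 1852.3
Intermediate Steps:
b(k) = 1/(4 + k)
x(z) = 1/(-1 - z) (x(z) = 1/(4 + (-5 - z)) = 1/(-1 - z))
(-43 + x(A(-5)))² = (-43 - 1/(1 + (-5)²))² = (-43 - 1/(1 + 25))² = (-43 - 1/26)² = (-1119/26)² = 1252161/676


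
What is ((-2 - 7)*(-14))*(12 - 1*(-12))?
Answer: 3024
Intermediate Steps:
((-2 - 7)*(-14))*(12 - 1*(-12)) = (-9*(-14))*(12 + 12) = 126*24 = 3024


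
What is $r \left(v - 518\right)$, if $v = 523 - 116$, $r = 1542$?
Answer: $-171162$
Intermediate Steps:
$v = 407$ ($v = 523 - 116 = 407$)
$r \left(v - 518\right) = 1542 \left(407 - 518\right) = 1542 \left(-111\right) = -171162$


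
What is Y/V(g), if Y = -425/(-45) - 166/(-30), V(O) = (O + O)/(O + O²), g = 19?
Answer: 1348/9 ≈ 149.78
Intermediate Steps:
V(O) = 2*O/(O + O²) (V(O) = (2*O)/(O + O²) = 2*O/(O + O²))
Y = 674/45 (Y = -425*(-1/45) - 166*(-1/30) = 85/9 + 83/15 = 674/45 ≈ 14.978)
Y/V(g) = 674/(45*((2/(1 + 19)))) = 674/(45*((2/20))) = 674/(45*((2*(1/20)))) = 674/(45*(⅒)) = (674/45)*10 = 1348/9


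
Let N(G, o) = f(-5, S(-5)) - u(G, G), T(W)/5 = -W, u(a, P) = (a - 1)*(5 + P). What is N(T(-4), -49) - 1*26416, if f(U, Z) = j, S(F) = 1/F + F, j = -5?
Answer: -26896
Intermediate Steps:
u(a, P) = (-1 + a)*(5 + P)
S(F) = F + 1/F (S(F) = 1/F + F = F + 1/F)
f(U, Z) = -5
T(W) = -5*W (T(W) = 5*(-W) = -5*W)
N(G, o) = -G**2 - 4*G (N(G, o) = -5 - (-5 - G + 5*G + G*G) = -5 - (-5 - G + 5*G + G**2) = -5 - (-5 + G**2 + 4*G) = -5 + (5 - G**2 - 4*G) = -G**2 - 4*G)
N(T(-4), -49) - 1*26416 = (-5*(-4))*(-4 - (-5)*(-4)) - 1*26416 = 20*(-4 - 1*20) - 26416 = 20*(-4 - 20) - 26416 = 20*(-24) - 26416 = -480 - 26416 = -26896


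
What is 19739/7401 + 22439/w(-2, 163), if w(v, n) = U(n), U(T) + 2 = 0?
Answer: -166031561/14802 ≈ -11217.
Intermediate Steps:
U(T) = -2 (U(T) = -2 + 0 = -2)
w(v, n) = -2
19739/7401 + 22439/w(-2, 163) = 19739/7401 + 22439/(-2) = 19739*(1/7401) + 22439*(-1/2) = 19739/7401 - 22439/2 = -166031561/14802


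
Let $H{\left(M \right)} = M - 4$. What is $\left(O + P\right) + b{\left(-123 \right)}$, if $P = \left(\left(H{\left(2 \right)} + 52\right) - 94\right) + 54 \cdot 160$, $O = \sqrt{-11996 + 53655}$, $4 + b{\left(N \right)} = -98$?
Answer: $8494 + \sqrt{41659} \approx 8698.1$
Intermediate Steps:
$b{\left(N \right)} = -102$ ($b{\left(N \right)} = -4 - 98 = -102$)
$H{\left(M \right)} = -4 + M$ ($H{\left(M \right)} = M - 4 = -4 + M$)
$O = \sqrt{41659} \approx 204.11$
$P = 8596$ ($P = \left(\left(\left(-4 + 2\right) + 52\right) - 94\right) + 54 \cdot 160 = \left(\left(-2 + 52\right) - 94\right) + 8640 = \left(50 - 94\right) + 8640 = -44 + 8640 = 8596$)
$\left(O + P\right) + b{\left(-123 \right)} = \left(\sqrt{41659} + 8596\right) - 102 = \left(8596 + \sqrt{41659}\right) - 102 = 8494 + \sqrt{41659}$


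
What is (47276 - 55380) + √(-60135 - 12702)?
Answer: -8104 + 3*I*√8093 ≈ -8104.0 + 269.88*I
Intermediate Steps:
(47276 - 55380) + √(-60135 - 12702) = -8104 + √(-72837) = -8104 + 3*I*√8093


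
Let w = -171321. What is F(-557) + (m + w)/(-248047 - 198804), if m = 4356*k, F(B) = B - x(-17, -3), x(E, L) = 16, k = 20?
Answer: -255961422/446851 ≈ -572.81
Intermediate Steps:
F(B) = -16 + B (F(B) = B - 1*16 = B - 16 = -16 + B)
m = 87120 (m = 4356*20 = 87120)
F(-557) + (m + w)/(-248047 - 198804) = (-16 - 557) + (87120 - 171321)/(-248047 - 198804) = -573 - 84201/(-446851) = -573 - 84201*(-1/446851) = -573 + 84201/446851 = -255961422/446851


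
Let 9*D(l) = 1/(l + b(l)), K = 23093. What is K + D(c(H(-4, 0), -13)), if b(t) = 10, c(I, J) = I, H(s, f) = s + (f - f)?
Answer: 1247023/54 ≈ 23093.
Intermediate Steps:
H(s, f) = s (H(s, f) = s + 0 = s)
D(l) = 1/(9*(10 + l)) (D(l) = 1/(9*(l + 10)) = 1/(9*(10 + l)))
K + D(c(H(-4, 0), -13)) = 23093 + 1/(9*(10 - 4)) = 23093 + (⅑)/6 = 23093 + (⅑)*(⅙) = 23093 + 1/54 = 1247023/54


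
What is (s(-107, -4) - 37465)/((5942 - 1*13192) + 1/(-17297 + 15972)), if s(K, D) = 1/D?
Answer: 198565825/38425004 ≈ 5.1676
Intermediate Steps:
(s(-107, -4) - 37465)/((5942 - 1*13192) + 1/(-17297 + 15972)) = (1/(-4) - 37465)/((5942 - 1*13192) + 1/(-17297 + 15972)) = (-¼ - 37465)/((5942 - 13192) + 1/(-1325)) = -149861/(4*(-7250 - 1/1325)) = -149861/(4*(-9606251/1325)) = -149861/4*(-1325/9606251) = 198565825/38425004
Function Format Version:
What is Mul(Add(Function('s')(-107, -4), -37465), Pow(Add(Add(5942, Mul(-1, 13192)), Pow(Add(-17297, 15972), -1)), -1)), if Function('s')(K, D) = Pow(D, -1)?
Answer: Rational(198565825, 38425004) ≈ 5.1676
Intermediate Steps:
Mul(Add(Function('s')(-107, -4), -37465), Pow(Add(Add(5942, Mul(-1, 13192)), Pow(Add(-17297, 15972), -1)), -1)) = Mul(Add(Pow(-4, -1), -37465), Pow(Add(Add(5942, Mul(-1, 13192)), Pow(Add(-17297, 15972), -1)), -1)) = Mul(Add(Rational(-1, 4), -37465), Pow(Add(Add(5942, -13192), Pow(-1325, -1)), -1)) = Mul(Rational(-149861, 4), Pow(Add(-7250, Rational(-1, 1325)), -1)) = Mul(Rational(-149861, 4), Pow(Rational(-9606251, 1325), -1)) = Mul(Rational(-149861, 4), Rational(-1325, 9606251)) = Rational(198565825, 38425004)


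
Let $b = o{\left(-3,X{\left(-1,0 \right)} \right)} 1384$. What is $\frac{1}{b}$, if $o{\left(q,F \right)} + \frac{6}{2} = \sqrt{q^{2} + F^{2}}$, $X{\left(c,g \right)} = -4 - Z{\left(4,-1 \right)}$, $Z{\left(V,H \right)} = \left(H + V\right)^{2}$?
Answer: $\frac{3}{233896} + \frac{\sqrt{178}}{233896} \approx 6.9867 \cdot 10^{-5}$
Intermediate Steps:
$X{\left(c,g \right)} = -13$ ($X{\left(c,g \right)} = -4 - \left(-1 + 4\right)^{2} = -4 - 3^{2} = -4 - 9 = -13$)
$o{\left(q,F \right)} = -3 + \sqrt{F^{2} + q^{2}}$ ($o{\left(q,F \right)} = -3 + \sqrt{q^{2} + F^{2}} = -3 + \sqrt{F^{2} + q^{2}}$)
$b = -4152 + 1384 \sqrt{178}$ ($b = \left(-3 + \sqrt{\left(-13\right)^{2} + \left(-3\right)^{2}}\right) 1384 = \left(-3 + \sqrt{169 + 9}\right) 1384 = \left(-3 + \sqrt{178}\right) 1384 = -4152 + 1384 \sqrt{178} \approx 14313.0$)
$\frac{1}{b} = \frac{1}{-4152 + 1384 \sqrt{178}}$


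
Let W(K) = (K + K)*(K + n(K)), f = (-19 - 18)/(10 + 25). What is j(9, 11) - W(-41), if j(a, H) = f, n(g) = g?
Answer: -235377/35 ≈ -6725.1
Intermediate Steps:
f = -37/35 ≈ -1.0571
W(K) = 4*K² (W(K) = (K + K)*(K + K) = (2*K)*(2*K) = 4*K²)
j(a, H) = -37/35
j(9, 11) - W(-41) = -37/35 - 4*(-41)² = -37/35 - 4*1681 = -37/35 - 1*6724 = -37/35 - 6724 = -235377/35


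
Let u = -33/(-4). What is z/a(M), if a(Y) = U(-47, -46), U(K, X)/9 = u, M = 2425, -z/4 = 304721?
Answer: -4875536/297 ≈ -16416.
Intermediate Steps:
z = -1218884 (z = -4*304721 = -1218884)
u = 33/4 (u = -33*(-¼) = 33/4 ≈ 8.2500)
U(K, X) = 297/4 (U(K, X) = 9*(33/4) = 297/4)
a(Y) = 297/4
z/a(M) = -1218884/297/4 = -1218884*4/297 = -4875536/297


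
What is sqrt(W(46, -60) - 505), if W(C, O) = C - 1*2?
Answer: I*sqrt(461) ≈ 21.471*I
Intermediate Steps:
W(C, O) = -2 + C (W(C, O) = C - 2 = -2 + C)
sqrt(W(46, -60) - 505) = sqrt((-2 + 46) - 505) = sqrt(44 - 505) = sqrt(-461) = I*sqrt(461)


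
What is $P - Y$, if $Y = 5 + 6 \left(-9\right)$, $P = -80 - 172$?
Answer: $-203$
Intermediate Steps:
$P = -252$ ($P = -80 - 172 = -252$)
$Y = -49$ ($Y = 5 - 54 = -49$)
$P - Y = -252 - -49 = -252 + 49 = -203$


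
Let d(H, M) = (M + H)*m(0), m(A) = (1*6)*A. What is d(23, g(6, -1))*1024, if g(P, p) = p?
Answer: 0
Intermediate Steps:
m(A) = 6*A
d(H, M) = 0 (d(H, M) = (M + H)*(6*0) = (H + M)*0 = 0)
d(23, g(6, -1))*1024 = 0*1024 = 0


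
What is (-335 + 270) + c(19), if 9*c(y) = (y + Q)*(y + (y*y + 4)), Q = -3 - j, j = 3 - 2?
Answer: 575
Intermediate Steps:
j = 1
Q = -4 (Q = -3 - 1*1 = -3 - 1 = -4)
c(y) = (-4 + y)*(4 + y + y**2)/9 (c(y) = ((y - 4)*(y + (y*y + 4)))/9 = ((-4 + y)*(y + (y**2 + 4)))/9 = ((-4 + y)*(y + (4 + y**2)))/9 = ((-4 + y)*(4 + y + y**2))/9 = (-4 + y)*(4 + y + y**2)/9)
(-335 + 270) + c(19) = (-335 + 270) + (-16/9 - 1/3*19**2 + (1/9)*19**3) = -65 + (-16/9 - 1/3*361 + (1/9)*6859) = -65 + (-16/9 - 361/3 + 6859/9) = -65 + 640 = 575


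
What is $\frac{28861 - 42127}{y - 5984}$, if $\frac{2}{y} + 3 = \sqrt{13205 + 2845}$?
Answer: $\frac{318348639477}{143600040671} + \frac{33165 \sqrt{642}}{143600040671} \approx 2.2169$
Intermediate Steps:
$y = \frac{2}{-3 + 5 \sqrt{642}}$ ($y = \frac{2}{-3 + \sqrt{13205 + 2845}} = \frac{2}{-3 + \sqrt{16050}} = \frac{2}{-3 + 5 \sqrt{642}} \approx 0.01617$)
$\frac{28861 - 42127}{y - 5984} = \frac{28861 - 42127}{\left(\frac{2}{5347} + \frac{10 \sqrt{642}}{16041}\right) - 5984} = - \frac{13266}{- \frac{31996446}{5347} + \frac{10 \sqrt{642}}{16041}}$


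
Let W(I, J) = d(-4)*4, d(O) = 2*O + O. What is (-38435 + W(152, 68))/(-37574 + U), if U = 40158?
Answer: -38483/2584 ≈ -14.893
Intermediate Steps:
d(O) = 3*O
W(I, J) = -48 (W(I, J) = (3*(-4))*4 = -12*4 = -48)
(-38435 + W(152, 68))/(-37574 + U) = (-38435 - 48)/(-37574 + 40158) = -38483/2584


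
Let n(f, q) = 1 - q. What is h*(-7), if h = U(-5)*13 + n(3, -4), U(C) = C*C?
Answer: -2310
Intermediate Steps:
U(C) = C²
h = 330 (h = (-5)²*13 + (1 - 1*(-4)) = 25*13 + (1 + 4) = 325 + 5 = 330)
h*(-7) = 330*(-7) = -2310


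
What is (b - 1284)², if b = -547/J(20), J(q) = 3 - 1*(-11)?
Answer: 343101529/196 ≈ 1.7505e+6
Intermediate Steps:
J(q) = 14 (J(q) = 3 + 11 = 14)
b = -547/14 ≈ -39.071
(b - 1284)² = (-547/14 - 1284)² = (-18523/14)² = 343101529/196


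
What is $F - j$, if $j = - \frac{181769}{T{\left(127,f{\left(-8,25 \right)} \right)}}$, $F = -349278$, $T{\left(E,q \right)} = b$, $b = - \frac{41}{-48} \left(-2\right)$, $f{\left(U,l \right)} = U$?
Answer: $- \frac{18682854}{41} \approx -4.5568 \cdot 10^{5}$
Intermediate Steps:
$b = - \frac{41}{24}$ ($b = \left(-41\right) \left(- \frac{1}{48}\right) \left(-2\right) = \frac{41}{48} \left(-2\right) = - \frac{41}{24} \approx -1.7083$)
$T{\left(E,q \right)} = - \frac{41}{24}$
$j = \frac{4362456}{41}$ ($j = - \frac{181769}{- \frac{41}{24}} = \left(-181769\right) \left(- \frac{24}{41}\right) = \frac{4362456}{41} \approx 1.064 \cdot 10^{5}$)
$F - j = -349278 - \frac{4362456}{41} = - \frac{18682854}{41}$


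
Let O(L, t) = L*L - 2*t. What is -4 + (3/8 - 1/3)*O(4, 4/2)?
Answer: -7/2 ≈ -3.5000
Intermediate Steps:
O(L, t) = L**2 - 2*t
-4 + (3/8 - 1/3)*O(4, 4/2) = -4 + (3/8 - 1/3)*(4**2 - 8/2) = -4 + (3*(1/8) - 1*1/3)*(16 - 8/2) = -4 + (3/8 - 1/3)*(16 - 2*2) = -4 + (16 - 4)/24 = -4 + (1/24)*12 = -4 + 1/2 = -7/2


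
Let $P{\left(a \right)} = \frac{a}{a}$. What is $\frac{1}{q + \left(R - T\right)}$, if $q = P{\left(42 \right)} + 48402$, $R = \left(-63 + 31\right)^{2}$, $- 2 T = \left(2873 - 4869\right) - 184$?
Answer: $\frac{1}{48337} \approx 2.0688 \cdot 10^{-5}$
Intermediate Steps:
$P{\left(a \right)} = 1$
$T = 1090$ ($T = - \frac{\left(2873 - 4869\right) - 184}{2} = - \frac{-1996 - 184}{2} = \left(- \frac{1}{2}\right) \left(-2180\right) = 1090$)
$R = 1024$ ($R = \left(-32\right)^{2} = 1024$)
$q = 48403$ ($q = 1 + 48402 = 48403$)
$\frac{1}{q + \left(R - T\right)} = \frac{1}{48403 + \left(1024 - 1090\right)} = \frac{1}{48403 - 66} = \frac{1}{48337}$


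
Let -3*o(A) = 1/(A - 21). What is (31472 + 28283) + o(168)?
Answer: 26351954/441 ≈ 59755.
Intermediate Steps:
o(A) = -1/(3*(-21 + A)) (o(A) = -1/(3*(A - 21)) = -1/(3*(-21 + A)))
(31472 + 28283) + o(168) = (31472 + 28283) - 1/(-63 + 3*168) = 59755 - 1/(-63 + 504) = 59755 - 1/441 = 26351954/441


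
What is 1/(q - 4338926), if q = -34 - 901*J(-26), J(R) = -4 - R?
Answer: -1/4358782 ≈ -2.2942e-7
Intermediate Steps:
q = -19856 (q = -34 - 901*(-4 - 1*(-26)) = -34 - 901*(-4 + 26) = -34 - 901*22 = -34 - 19822 = -19856)
1/(q - 4338926) = 1/(-19856 - 4338926) = 1/(-4358782) = -1/4358782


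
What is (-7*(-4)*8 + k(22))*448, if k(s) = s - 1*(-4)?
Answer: 112000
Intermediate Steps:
k(s) = 4 + s (k(s) = s + 4 = 4 + s)
(-7*(-4)*8 + k(22))*448 = (-7*(-4)*8 + (4 + 22))*448 = (28*8 + 26)*448 = (224 + 26)*448 = 250*448 = 112000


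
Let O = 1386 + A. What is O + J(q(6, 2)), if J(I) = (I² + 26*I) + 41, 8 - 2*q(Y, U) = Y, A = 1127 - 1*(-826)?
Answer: 3407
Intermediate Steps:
A = 1953 (A = 1127 + 826 = 1953)
q(Y, U) = 4 - Y/2
J(I) = 41 + I² + 26*I
O = 3339 (O = 1386 + 1953 = 3339)
O + J(q(6, 2)) = 3339 + (41 + (4 - ½*6)² + 26*(4 - ½*6)) = 3339 + (41 + (4 - 3)² + 26*(4 - 3)) = 3339 + (41 + 1² + 26*1) = 3339 + (41 + 1 + 26) = 3339 + 68 = 3407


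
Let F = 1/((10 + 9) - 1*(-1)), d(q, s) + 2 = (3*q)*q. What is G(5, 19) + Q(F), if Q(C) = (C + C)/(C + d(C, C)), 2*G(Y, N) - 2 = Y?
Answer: 5359/1554 ≈ 3.4485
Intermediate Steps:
G(Y, N) = 1 + Y/2
d(q, s) = -2 + 3*q**2 (d(q, s) = -2 + (3*q)*q = -2 + 3*q**2)
F = 1/20 (F = 1/(19 + 1) = 1/20 ≈ 0.050000)
Q(C) = 2*C/(-2 + C + 3*C**2) (Q(C) = (C + C)/(C + (-2 + 3*C**2)) = (2*C)/(-2 + C + 3*C**2) = 2*C/(-2 + C + 3*C**2))
G(5, 19) + Q(F) = (1 + (1/2)*5) + 2*(1/20)/(-2 + 1/20 + 3*(1/20)**2) = (1 + 5/2) + 2*(1/20)/(-2 + 1/20 + 3*(1/400)) = 7/2 + 2*(1/20)/(-2 + 1/20 + 3/400) = 7/2 + 2*(1/20)/(-777/400) = 7/2 + 2*(1/20)*(-400/777) = 7/2 - 40/777 = 5359/1554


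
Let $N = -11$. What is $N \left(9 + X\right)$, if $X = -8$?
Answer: $-11$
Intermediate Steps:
$N \left(9 + X\right) = - 11 \left(9 - 8\right) = \left(-11\right) 1 = -11$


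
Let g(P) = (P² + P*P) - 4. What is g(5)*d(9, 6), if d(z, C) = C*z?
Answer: 2484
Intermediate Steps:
g(P) = -4 + 2*P² (g(P) = (P² + P²) - 4 = 2*P² - 4 = -4 + 2*P²)
g(5)*d(9, 6) = (-4 + 2*5²)*(6*9) = (-4 + 2*25)*54 = (-4 + 50)*54 = 46*54 = 2484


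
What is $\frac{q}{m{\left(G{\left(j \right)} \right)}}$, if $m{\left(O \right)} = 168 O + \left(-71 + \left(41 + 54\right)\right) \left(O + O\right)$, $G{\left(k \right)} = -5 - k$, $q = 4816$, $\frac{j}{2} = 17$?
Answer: $- \frac{602}{1053} \approx -0.5717$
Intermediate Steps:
$j = 34$ ($j = 2 \cdot 17 = 34$)
$m{\left(O \right)} = 216 O$ ($m{\left(O \right)} = 168 O + \left(-71 + 95\right) 2 O = 168 O + 24 \cdot 2 O = 168 O + 48 O = 216 O$)
$\frac{q}{m{\left(G{\left(j \right)} \right)}} = \frac{4816}{216 \left(-5 - 34\right)} = \frac{4816}{216 \left(-39\right)} = \frac{4816}{-8424} = 4816 \left(- \frac{1}{8424}\right) = - \frac{602}{1053}$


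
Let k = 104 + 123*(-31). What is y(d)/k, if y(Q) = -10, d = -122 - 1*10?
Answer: 10/3709 ≈ 0.0026961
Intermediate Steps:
d = -132 (d = -122 - 10 = -132)
k = -3709 (k = 104 - 3813 = -3709)
y(d)/k = -10/(-3709) = -10*(-1/3709) = 10/3709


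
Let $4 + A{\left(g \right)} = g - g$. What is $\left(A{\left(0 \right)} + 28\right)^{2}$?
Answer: $576$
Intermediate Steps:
$A{\left(g \right)} = -4$ ($A{\left(g \right)} = -4 + \left(g - g\right) = -4 + 0 = -4$)
$\left(A{\left(0 \right)} + 28\right)^{2} = \left(-4 + 28\right)^{2} = 24^{2} = 576$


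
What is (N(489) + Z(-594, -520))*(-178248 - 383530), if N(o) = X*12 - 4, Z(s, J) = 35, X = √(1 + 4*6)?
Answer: -51121798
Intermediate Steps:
X = 5 (X = √(1 + 24) = √25 = 5)
N(o) = 56 (N(o) = 5*12 - 4 = 60 - 4 = 56)
(N(489) + Z(-594, -520))*(-178248 - 383530) = (56 + 35)*(-178248 - 383530) = 91*(-561778) = -51121798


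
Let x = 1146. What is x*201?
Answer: 230346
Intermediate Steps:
x*201 = 1146*201 = 230346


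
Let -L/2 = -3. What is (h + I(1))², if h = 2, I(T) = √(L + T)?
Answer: (2 + √7)² ≈ 21.583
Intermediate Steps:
L = 6 (L = -2*(-3) = 6)
I(T) = √(6 + T)
(h + I(1))² = (2 + √(6 + 1))² = (2 + √7)²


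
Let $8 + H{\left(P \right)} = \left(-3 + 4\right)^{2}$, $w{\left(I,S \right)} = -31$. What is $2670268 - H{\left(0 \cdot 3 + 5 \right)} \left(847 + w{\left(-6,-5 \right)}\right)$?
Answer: $2675980$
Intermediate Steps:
$H{\left(P \right)} = -7$ ($H{\left(P \right)} = -8 + \left(-3 + 4\right)^{2} = -8 + 1^{2} = -8 + 1 = -7$)
$2670268 - H{\left(0 \cdot 3 + 5 \right)} \left(847 + w{\left(-6,-5 \right)}\right) = 2670268 - - 7 \left(847 - 31\right) = 2670268 - \left(-7\right) 816 = 2670268 - -5712 = 2670268 + 5712 = 2675980$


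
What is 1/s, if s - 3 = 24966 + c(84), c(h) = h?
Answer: 1/25053 ≈ 3.9915e-5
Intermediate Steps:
s = 25053 (s = 3 + (24966 + 84) = 3 + 25050 = 25053)
1/s = 1/25053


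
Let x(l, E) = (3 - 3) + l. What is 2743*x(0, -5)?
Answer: 0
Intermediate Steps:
x(l, E) = l (x(l, E) = 0 + l = l)
2743*x(0, -5) = 2743*0 = 0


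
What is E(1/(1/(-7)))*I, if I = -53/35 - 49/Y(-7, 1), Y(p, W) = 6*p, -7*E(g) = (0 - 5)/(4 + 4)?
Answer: -73/2352 ≈ -0.031037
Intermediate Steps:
E(g) = 5/56 (E(g) = -(0 - 5)/(7*(4 + 4)) = -(-5)/(7*8) = -1/7*(-5/8) = 5/56)
I = -73/210 (I = -53/35 - 49/(6*(-7)) = -53*1/35 - 49/(-42) = -53/35 - 49*(-1/42) = -53/35 + 7/6 = -73/210 ≈ -0.34762)
E(1/(1/(-7)))*I = (5/56)*(-73/210) = -73/2352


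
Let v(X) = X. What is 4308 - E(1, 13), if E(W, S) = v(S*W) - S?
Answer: 4308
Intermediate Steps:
E(W, S) = -S + S*W (E(W, S) = S*W - S = -S + S*W)
4308 - E(1, 13) = 4308 - 13*(-1 + 1) = 4308 - 13*0 = 4308 - 1*0 = 4308 + 0 = 4308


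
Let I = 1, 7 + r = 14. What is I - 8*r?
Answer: -55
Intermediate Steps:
r = 7 (r = -7 + 14 = 7)
I - 8*r = 1 - 8*7 = 1 - 56 = -55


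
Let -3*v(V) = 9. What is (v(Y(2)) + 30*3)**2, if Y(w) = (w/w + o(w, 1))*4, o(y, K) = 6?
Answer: 7569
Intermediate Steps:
Y(w) = 28 (Y(w) = (w/w + 6)*4 = (1 + 6)*4 = 7*4 = 28)
v(V) = -3 (v(V) = -1/3*9 = -3)
(v(Y(2)) + 30*3)**2 = (-3 + 30*3)**2 = (-3 + 90)**2 = 87**2 = 7569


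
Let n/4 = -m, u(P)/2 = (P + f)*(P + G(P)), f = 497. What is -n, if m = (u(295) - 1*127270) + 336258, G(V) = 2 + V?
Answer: 4586864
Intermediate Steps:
u(P) = 2*(2 + 2*P)*(497 + P) (u(P) = 2*((P + 497)*(P + (2 + P))) = 2*((497 + P)*(2 + 2*P)) = 2*((2 + 2*P)*(497 + P)) = 2*(2 + 2*P)*(497 + P))
m = 1146716 (m = ((1988 + 4*295² + 1992*295) - 1*127270) + 336258 = ((1988 + 4*87025 + 587640) - 127270) + 336258 = ((1988 + 348100 + 587640) - 127270) + 336258 = (937728 - 127270) + 336258 = 810458 + 336258 = 1146716)
n = -4586864 (n = 4*(-1*1146716) = 4*(-1146716) = -4586864)
-n = -1*(-4586864) = 4586864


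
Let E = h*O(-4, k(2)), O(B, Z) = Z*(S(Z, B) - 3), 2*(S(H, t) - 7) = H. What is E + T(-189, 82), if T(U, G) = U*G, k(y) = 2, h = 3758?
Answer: 22082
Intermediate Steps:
S(H, t) = 7 + H/2
O(B, Z) = Z*(4 + Z/2) (O(B, Z) = Z*((7 + Z/2) - 3) = Z*(4 + Z/2))
T(U, G) = G*U
E = 37580 (E = 3758*((½)*2*(8 + 2)) = 3758*((½)*2*10) = 3758*10 = 37580)
E + T(-189, 82) = 37580 + 82*(-189) = 37580 - 15498 = 22082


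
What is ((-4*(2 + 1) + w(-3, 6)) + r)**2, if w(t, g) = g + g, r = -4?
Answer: 16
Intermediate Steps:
w(t, g) = 2*g
((-4*(2 + 1) + w(-3, 6)) + r)**2 = ((-4*(2 + 1) + 2*6) - 4)**2 = ((-4*3 + 12) - 4)**2 = ((-12 + 12) - 4)**2 = (0 - 4)**2 = (-4)**2 = 16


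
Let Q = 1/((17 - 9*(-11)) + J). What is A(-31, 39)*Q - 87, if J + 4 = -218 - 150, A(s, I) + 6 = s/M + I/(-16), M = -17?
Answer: -6056185/69632 ≈ -86.974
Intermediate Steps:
A(s, I) = -6 - I/16 - s/17 (A(s, I) = -6 + (s/(-17) + I/(-16)) = -6 + (s*(-1/17) + I*(-1/16)) = -6 + (-s/17 - I/16) = -6 + (-I/16 - s/17) = -6 - I/16 - s/17)
J = -372 (J = -4 + (-218 - 150) = -4 - 368 = -372)
Q = -1/256 (Q = 1/((17 - 9*(-11)) - 372) = 1/((17 + 99) - 372) = 1/(116 - 372) = 1/(-256) = -1/256 ≈ -0.0039063)
A(-31, 39)*Q - 87 = (-6 - 1/16*39 - 1/17*(-31))*(-1/256) - 87 = (-6 - 39/16 + 31/17)*(-1/256) - 87 = -1799/272*(-1/256) - 87 = 1799/69632 - 87 = -6056185/69632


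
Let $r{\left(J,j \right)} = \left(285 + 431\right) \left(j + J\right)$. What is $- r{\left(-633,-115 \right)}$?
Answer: $535568$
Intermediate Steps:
$r{\left(J,j \right)} = 716 J + 716 j$ ($r{\left(J,j \right)} = 716 \left(J + j\right) = 716 J + 716 j$)
$- r{\left(-633,-115 \right)} = - (716 \left(-633\right) + 716 \left(-115\right)) = - (-453228 - 82340) = \left(-1\right) \left(-535568\right) = 535568$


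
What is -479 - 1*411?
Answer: -890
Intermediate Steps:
-479 - 1*411 = -479 - 411 = -890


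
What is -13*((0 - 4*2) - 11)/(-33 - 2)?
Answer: -247/35 ≈ -7.0571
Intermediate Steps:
-13*((0 - 4*2) - 11)/(-33 - 2) = -13*((0 - 8) - 11)/(-35) = -13*(-8 - 11)*(-1)/35 = -(-247)*(-1)/35 = -13*19/35 = -247/35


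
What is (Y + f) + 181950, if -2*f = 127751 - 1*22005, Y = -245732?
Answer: -116655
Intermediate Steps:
f = -52873 (f = -(127751 - 1*22005)/2 = -(127751 - 22005)/2 = -½*105746 = -52873)
(Y + f) + 181950 = (-245732 - 52873) + 181950 = -298605 + 181950 = -116655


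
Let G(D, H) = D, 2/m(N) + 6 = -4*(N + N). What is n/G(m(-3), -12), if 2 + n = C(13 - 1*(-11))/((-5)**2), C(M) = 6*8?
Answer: -18/25 ≈ -0.72000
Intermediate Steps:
m(N) = 2/(-6 - 8*N) (m(N) = 2/(-6 - 4*(N + N)) = 2/(-6 - 8*N))
C(M) = 48
n = -2/25 (n = -2 + 48/((-5)**2) = -2 + 48/25 = -2/25 ≈ -0.080000)
n/G(m(-3), -12) = -2/(25*((-1/(3 + 4*(-3))))) = -2/(25*((-1/(3 - 12)))) = -2/(25*((-1/(-9)))) = -2/(25*((-1*(-1/9)))) = -2/(25*1/9) = -2/25*9 = -18/25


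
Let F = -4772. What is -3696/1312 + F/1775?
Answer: -801329/145550 ≈ -5.5055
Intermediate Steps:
-3696/1312 + F/1775 = -3696/1312 - 4772/1775 = -3696*1/1312 - 4772*1/1775 = -231/82 - 4772/1775 = -801329/145550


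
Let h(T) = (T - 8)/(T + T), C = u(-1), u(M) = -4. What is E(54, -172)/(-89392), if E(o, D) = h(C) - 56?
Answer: 109/178784 ≈ 0.00060967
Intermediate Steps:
C = -4
h(T) = (-8 + T)/(2*T) (h(T) = (-8 + T)/((2*T)) = (-8 + T)*(1/(2*T)) = (-8 + T)/(2*T))
E(o, D) = -109/2 (E(o, D) = (½)*(-8 - 4)/(-4) - 56 = (½)*(-¼)*(-12) - 56 = 3/2 - 56 = -109/2)
E(54, -172)/(-89392) = -109/2/(-89392) = -109/2*(-1/89392) = 109/178784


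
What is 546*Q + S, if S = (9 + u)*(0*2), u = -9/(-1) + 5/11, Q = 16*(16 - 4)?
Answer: 104832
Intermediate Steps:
Q = 192 (Q = 16*12 = 192)
u = 104/11 (u = -9*(-1) + 5*(1/11) = 9 + 5/11 = 104/11 ≈ 9.4545)
S = 0 (S = (9 + 104/11)*(0*2) = (203/11)*0 = 0)
546*Q + S = 546*192 + 0 = 104832 + 0 = 104832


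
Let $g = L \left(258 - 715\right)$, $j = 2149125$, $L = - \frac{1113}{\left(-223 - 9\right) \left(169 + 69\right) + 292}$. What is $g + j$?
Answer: $\frac{39346010953}{18308} \approx 2.1491 \cdot 10^{6}$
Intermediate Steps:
$L = \frac{371}{18308}$ ($L = - \frac{1113}{\left(-232\right) 238 + 292} = - \frac{1113}{-55216 + 292} = - \frac{1113}{-54924} = \left(-1113\right) \left(- \frac{1}{54924}\right) = \frac{371}{18308} \approx 0.020264$)
$g = - \frac{169547}{18308}$ ($g = \frac{371 \left(258 - 715\right)}{18308} = \frac{371}{18308} \left(-457\right) = - \frac{169547}{18308} \approx -9.2608$)
$g + j = - \frac{169547}{18308} + 2149125 = \frac{39346010953}{18308}$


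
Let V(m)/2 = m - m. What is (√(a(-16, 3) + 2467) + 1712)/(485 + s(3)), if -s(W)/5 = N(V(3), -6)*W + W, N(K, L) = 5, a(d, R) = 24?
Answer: 1712/395 + √2491/395 ≈ 4.4605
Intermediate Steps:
V(m) = 0 (V(m) = 2*(m - m) = 2*0 = 0)
s(W) = -30*W (s(W) = -5*(5*W + W) = -30*W)
(√(a(-16, 3) + 2467) + 1712)/(485 + s(3)) = (√(24 + 2467) + 1712)/(485 - 30*3) = (√2491 + 1712)/(485 - 90) = (1712 + √2491)/395 = (1712 + √2491)*(1/395) = 1712/395 + √2491/395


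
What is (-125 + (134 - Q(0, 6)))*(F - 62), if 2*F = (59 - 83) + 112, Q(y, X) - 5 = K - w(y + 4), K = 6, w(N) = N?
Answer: -36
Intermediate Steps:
Q(y, X) = 7 - y (Q(y, X) = 5 + (6 - (y + 4)) = 5 + (6 - (4 + y)) = 5 + (6 + (-4 - y)) = 5 + (2 - y) = 7 - y)
F = 44 (F = ((59 - 83) + 112)/2 = (-24 + 112)/2 = (1/2)*88 = 44)
(-125 + (134 - Q(0, 6)))*(F - 62) = (-125 + (134 - (7 - 1*0)))*(44 - 62) = (-125 + (134 - (7 + 0)))*(-18) = (-125 + (134 - 1*7))*(-18) = (-125 + (134 - 7))*(-18) = (-125 + 127)*(-18) = 2*(-18) = -36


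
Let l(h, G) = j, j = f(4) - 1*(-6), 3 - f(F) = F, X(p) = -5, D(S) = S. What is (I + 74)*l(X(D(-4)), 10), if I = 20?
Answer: 470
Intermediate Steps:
f(F) = 3 - F
j = 5 (j = (3 - 1*4) - 1*(-6) = (3 - 4) + 6 = -1 + 6 = 5)
l(h, G) = 5
(I + 74)*l(X(D(-4)), 10) = (20 + 74)*5 = 94*5 = 470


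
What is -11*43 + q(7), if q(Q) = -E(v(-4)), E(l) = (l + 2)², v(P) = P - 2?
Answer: -489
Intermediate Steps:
v(P) = -2 + P
E(l) = (2 + l)²
q(Q) = -16 (q(Q) = -(2 + (-2 - 4))² = -(2 - 6)² = -1*(-4)² = -1*16 = -16)
-11*43 + q(7) = -11*43 - 16 = -473 - 16 = -489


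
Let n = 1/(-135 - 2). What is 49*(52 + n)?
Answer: 349027/137 ≈ 2547.6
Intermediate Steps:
n = -1/137 (n = 1/(-137) = -1/137 ≈ -0.0072993)
49*(52 + n) = 49*(52 - 1/137) = 49*(7123/137) = 349027/137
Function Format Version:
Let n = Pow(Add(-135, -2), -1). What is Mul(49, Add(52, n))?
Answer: Rational(349027, 137) ≈ 2547.6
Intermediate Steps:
n = Rational(-1, 137) (n = Pow(-137, -1) = Rational(-1, 137) ≈ -0.0072993)
Mul(49, Add(52, n)) = Mul(49, Add(52, Rational(-1, 137))) = Mul(49, Rational(7123, 137)) = Rational(349027, 137)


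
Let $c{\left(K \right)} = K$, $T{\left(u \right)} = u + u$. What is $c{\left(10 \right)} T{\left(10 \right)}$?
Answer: $200$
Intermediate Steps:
$T{\left(u \right)} = 2 u$
$c{\left(10 \right)} T{\left(10 \right)} = 10 \cdot 2 \cdot 10 = 10 \cdot 20 = 200$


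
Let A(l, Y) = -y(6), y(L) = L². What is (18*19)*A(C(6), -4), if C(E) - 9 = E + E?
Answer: -12312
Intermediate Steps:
C(E) = 9 + 2*E (C(E) = 9 + (E + E) = 9 + 2*E)
A(l, Y) = -36 (A(l, Y) = -1*6² = -1*36 = -36)
(18*19)*A(C(6), -4) = (18*19)*(-36) = 342*(-36) = -12312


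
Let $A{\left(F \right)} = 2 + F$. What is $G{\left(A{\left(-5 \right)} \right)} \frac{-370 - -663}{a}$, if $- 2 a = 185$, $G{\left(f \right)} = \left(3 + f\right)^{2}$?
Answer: $0$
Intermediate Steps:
$a = - \frac{185}{2}$ ($a = \left(- \frac{1}{2}\right) 185 = - \frac{185}{2} \approx -92.5$)
$G{\left(A{\left(-5 \right)} \right)} \frac{-370 - -663}{a} = \left(3 + \left(2 - 5\right)\right)^{2} \frac{-370 - -663}{- \frac{185}{2}} = \left(3 - 3\right)^{2} \left(-370 + 663\right) \left(- \frac{2}{185}\right) = 0^{2} \cdot 293 \left(- \frac{2}{185}\right) = 0 \left(- \frac{586}{185}\right) = 0$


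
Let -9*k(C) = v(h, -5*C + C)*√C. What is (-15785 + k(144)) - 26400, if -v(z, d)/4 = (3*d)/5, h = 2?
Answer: -220141/5 ≈ -44028.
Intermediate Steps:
v(z, d) = -12*d/5 (v(z, d) = -4*3*d/5 = -12*d/5)
k(C) = -16*C^(3/2)/15 (k(C) = -(-12*(-5*C + C)/5)*√C/9 = -(-(-48)*C/5)*√C/9 = -48*C/5*√C/9 = -16*C^(3/2)/15)
(-15785 + k(144)) - 26400 = (-15785 - 16*144^(3/2)/15) - 26400 = (-15785 - 16/15*1728) - 26400 = (-15785 - 9216/5) - 26400 = -88141/5 - 26400 = -220141/5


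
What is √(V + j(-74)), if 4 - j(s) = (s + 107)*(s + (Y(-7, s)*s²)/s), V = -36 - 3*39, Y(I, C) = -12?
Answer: I*√27011 ≈ 164.35*I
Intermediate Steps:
V = -153 (V = -36 - 117 = -153)
j(s) = 4 + 11*s*(107 + s) (j(s) = 4 - (s + 107)*(s + (-12*s²)/s) = 4 - (107 + s)*(s - 12*s) = 4 - (107 + s)*(-11*s) = 4 - (-11)*s*(107 + s) = 4 + 11*s*(107 + s))
√(V + j(-74)) = √(-153 + (4 + 11*(-74)² + 1177*(-74))) = √(-153 + (4 + 11*5476 - 87098)) = √(-153 + (4 + 60236 - 87098)) = √(-153 - 26858) = √(-27011) = I*√27011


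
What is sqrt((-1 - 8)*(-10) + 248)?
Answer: 13*sqrt(2) ≈ 18.385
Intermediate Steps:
sqrt((-1 - 8)*(-10) + 248) = sqrt(-9*(-10) + 248) = sqrt(90 + 248) = sqrt(338) = 13*sqrt(2)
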